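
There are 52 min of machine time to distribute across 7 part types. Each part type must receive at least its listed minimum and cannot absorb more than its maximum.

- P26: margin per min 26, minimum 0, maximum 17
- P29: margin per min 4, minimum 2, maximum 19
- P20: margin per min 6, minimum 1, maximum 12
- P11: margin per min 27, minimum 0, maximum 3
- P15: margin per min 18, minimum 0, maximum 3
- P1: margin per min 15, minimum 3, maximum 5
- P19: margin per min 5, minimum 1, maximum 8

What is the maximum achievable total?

Meeting every minimum uses 0+2+1+0+0+3+1 = 7 min, leaving 45.
Highest margin per min first: P11 27 > P26 26 > P15 18 > P1 15 > P20 6 > P19 5 > P29 4.
P11: +3 to 3 (cap) ; 42 left.
Give P26 17 more to hit its cap of 17 ; 25 left.
Give P15 3 more to hit its cap of 3 ; 22 left.
Give P1 2 more to hit its cap of 5 ; 20 left.
P20 takes 11 more to reach its cap of 12 ; 9 left.
Give P19 7 more to hit its cap of 8 ; 2 left.
P29 has room for 17 more but only 2 remain, so it gets 4.
Total = 26×17 + 4×4 + 6×12 + 27×3 + 18×3 + 15×5 + 5×8 = 780.

780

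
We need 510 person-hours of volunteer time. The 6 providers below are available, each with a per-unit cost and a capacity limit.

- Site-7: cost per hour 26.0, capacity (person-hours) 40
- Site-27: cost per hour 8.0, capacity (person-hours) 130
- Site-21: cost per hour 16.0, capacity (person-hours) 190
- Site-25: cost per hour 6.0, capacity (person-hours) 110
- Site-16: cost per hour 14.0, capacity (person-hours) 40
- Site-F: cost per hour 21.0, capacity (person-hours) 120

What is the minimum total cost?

Use providers in increasing cost order.
Take 110 from Site-25 at 6.0 — need 400 more.
Site-27 (8.0): use full 130 — 270 person-hours to go.
Site-16 (14.0): use full 40 — 230 person-hours to go.
Take 190 from Site-21 at 16.0 — need 40 more.
Take 40 from Site-F at 21.0 to finish.
Site-7: unused.
Cost = 110×6.0 + 130×8.0 + 40×14.0 + 190×16.0 + 40×21.0 = 6140.

6140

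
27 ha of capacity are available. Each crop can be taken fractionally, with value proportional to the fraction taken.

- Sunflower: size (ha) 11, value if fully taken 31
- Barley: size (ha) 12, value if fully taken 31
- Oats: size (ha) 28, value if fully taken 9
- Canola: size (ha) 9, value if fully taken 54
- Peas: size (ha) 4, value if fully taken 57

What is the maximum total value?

149.75

Best value per unit of size first: Peas 57/4≈14.2, Canola 54/9≈6, Sunflower 31/11≈2.82, Barley 31/12≈2.58, Oats 9/28≈0.321.
Take all of Peas (4 ha, value 57) — 23 ha left.
Take all of Canola (9 ha, value 54) — 14 ha left.
All 11 ha of Sunflower fit (value 31) — 3 remain.
Only 3 ha remain; take 3/12 of Barley for value 31×3/12 = 7.75.
Total value = 149.75.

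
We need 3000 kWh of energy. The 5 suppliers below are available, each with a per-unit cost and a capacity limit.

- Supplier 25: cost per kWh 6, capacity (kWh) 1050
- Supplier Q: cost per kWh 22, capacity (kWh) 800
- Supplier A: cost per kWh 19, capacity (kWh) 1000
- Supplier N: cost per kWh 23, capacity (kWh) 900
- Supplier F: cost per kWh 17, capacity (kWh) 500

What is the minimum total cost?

Fill from the cheapest supplier first.
Take 1050 from Supplier 25 at 6 ; need 1950 more.
Take 500 from Supplier F at 17 ; need 1450 more.
Take 1000 from Supplier A at 19 ; need 450 more.
Supplier Q at 22: take 450 of its 800 ; requirement met.
Supplier N: unused.
Cost = 1050×6 + 500×17 + 1000×19 + 450×22 = 43700.

43700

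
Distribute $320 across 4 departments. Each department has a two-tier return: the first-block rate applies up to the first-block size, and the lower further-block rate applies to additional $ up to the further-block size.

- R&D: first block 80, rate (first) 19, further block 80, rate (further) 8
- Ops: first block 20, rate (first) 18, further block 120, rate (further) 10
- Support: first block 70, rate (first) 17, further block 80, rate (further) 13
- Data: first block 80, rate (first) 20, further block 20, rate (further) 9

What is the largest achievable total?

5580

Treat each block as its own option and order by rate: Data/tier1 20 > R&D/tier1 19 > Ops/tier1 18 > Support/tier1 17 > Support/tier2 13 > Ops/tier2 10 > Data/tier2 9 > R&D/tier2 8.
Fill Data tier1 block (80 at 20) ; 240 left.
R&D tier1 at 19: fill all 80 ; 160 left.
Ops/tier1 (18): +20 ; 140 left.
Support/tier1 (17): +70 ; 70 left.
70 remain; put them into Support tier2 at 13.
Total = 20×80 + 19×80 + 18×20 + 17×70 + 13×70 = 5580.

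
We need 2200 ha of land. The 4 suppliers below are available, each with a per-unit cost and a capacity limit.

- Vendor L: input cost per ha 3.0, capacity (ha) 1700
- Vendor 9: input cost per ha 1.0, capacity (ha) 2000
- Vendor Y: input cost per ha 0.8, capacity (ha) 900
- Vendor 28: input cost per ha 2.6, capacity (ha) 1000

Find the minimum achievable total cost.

2020

Cheapest first:
Vendor Y at 0.8: take all 900 ha → 1300 still needed.
Vendor 9 (1.0): take the remaining 1300 → done.
Vendor 28, Vendor L: unused.
Cost = 900×0.8 + 1300×1.0 = 2020.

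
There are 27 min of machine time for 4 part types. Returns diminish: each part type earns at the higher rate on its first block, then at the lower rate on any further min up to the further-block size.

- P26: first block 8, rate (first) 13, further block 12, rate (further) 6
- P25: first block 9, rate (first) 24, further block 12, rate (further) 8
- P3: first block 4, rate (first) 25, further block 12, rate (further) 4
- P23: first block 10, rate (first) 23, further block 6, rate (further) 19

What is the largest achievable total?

622

Order all 8 blocks by rate: P3/first 25 > P25/first 24 > P23/first 23 > P23/second 19 > P26/first 13 > P25/second 8 > P26/second 6 > P3/second 4.
Fill P3 first block (4 at 25) — 23 left.
Fill P25 first block (9 at 24) — 14 left.
P23/first (23): +10 — 4 left.
P23/second: +4 of 6 at 19; pool empty.
Total = 25×4 + 24×9 + 23×10 + 19×4 = 622.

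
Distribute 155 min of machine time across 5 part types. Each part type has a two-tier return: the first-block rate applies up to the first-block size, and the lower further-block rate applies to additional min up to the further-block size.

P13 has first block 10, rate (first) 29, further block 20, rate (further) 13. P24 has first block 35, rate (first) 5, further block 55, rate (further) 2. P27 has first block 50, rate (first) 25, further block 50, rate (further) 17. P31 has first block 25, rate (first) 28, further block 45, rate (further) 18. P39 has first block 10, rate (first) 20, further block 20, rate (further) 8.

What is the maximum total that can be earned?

3505

Order all 10 blocks by rate: P13/first 29 > P31/first 28 > P27/first 25 > P39/first 20 > P31/second 18 > P27/second 17 > P13/second 13 > P39/second 8 > P24/first 5 > P24/second 2.
Fill P13 first block (10 at 29) → 145 left.
P31 first at 28: fill all 25 → 120 left.
P27 first at 25: fill all 50 → 70 left.
P39/first (20): +10 → 60 left.
P31/second (18): +45 → 15 left.
P27/second: +15 of 50 at 17; pool empty.
Total = 29×10 + 28×25 + 25×50 + 20×10 + 18×45 + 17×15 = 3505.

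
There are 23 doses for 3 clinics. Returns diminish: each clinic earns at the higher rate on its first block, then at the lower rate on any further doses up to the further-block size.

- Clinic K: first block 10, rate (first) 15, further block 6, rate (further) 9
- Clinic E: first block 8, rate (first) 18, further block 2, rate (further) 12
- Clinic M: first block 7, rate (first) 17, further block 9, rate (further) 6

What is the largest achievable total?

383

Treat each block as its own option and order by rate: Clinic E/first 18 > Clinic M/first 17 > Clinic K/first 15 > Clinic E/second 12 > Clinic K/second 9 > Clinic M/second 6.
Clinic E first at 18: fill all 8 ; 15 left.
Clinic M first at 17: fill all 7 ; 8 left.
8 remain; put them into Clinic K first at 15.
Total = 18×8 + 17×7 + 15×8 = 383.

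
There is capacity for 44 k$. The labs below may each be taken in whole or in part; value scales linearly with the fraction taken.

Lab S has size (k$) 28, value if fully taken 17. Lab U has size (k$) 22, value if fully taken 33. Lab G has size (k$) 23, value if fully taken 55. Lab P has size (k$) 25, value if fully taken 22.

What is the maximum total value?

86.5

Sort by value density: Lab G 55/23≈2.39, Lab U 33/22≈1.5, Lab P 22/25≈0.88, Lab S 17/28≈0.607.
All 23 k$ of Lab G fit (value 55) ; 21 remain.
Only 21 k$ remain; take 21/22 of Lab U for value 33×21/22 = 31.5.
Total value = 86.5.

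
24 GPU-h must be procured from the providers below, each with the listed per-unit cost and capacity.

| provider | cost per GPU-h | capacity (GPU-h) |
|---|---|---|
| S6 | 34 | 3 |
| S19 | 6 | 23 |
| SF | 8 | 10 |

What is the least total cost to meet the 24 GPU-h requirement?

146

Cheapest first:
S19 (6): use full 23 → 1 GPU-h to go.
SF at 8: take 1 of its 10 → requirement met.
S6: unused.
Cost = 23×6 + 1×8 = 146.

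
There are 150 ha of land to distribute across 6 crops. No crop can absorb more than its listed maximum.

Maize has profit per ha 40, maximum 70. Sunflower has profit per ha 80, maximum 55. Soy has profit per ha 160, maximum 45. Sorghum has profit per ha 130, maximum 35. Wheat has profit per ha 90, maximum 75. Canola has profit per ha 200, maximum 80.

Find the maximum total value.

26450

Order the crops by profit per ha: Canola 200 > Soy 160 > Sorghum 130 > Wheat 90 > Sunflower 80 > Maize 40.
Canola takes 80 to reach its cap of 80 — 70 left.
Soy takes 45 to reach its cap of 45 — 25 left.
Sorghum has room for 35 but only 25 remain, so it gets 25.
Total = 160×45 + 130×25 + 200×80 = 26450.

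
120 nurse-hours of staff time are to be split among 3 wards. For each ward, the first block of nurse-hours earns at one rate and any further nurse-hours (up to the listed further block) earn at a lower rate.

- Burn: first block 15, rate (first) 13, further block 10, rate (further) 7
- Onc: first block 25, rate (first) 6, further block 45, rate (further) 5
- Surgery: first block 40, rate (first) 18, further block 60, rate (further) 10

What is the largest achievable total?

1550

Order all 6 blocks by rate: Surgery/first 18 > Burn/first 13 > Surgery/second 10 > Burn/second 7 > Onc/first 6 > Onc/second 5.
Surgery/first (18): +40 — 80 left.
Burn first at 13: fill all 15 — 65 left.
Fill Surgery second block (60 at 10) — 5 left.
Burn second at 7: only 5 left, fill 5.
Total = 18×40 + 13×15 + 10×60 + 7×5 = 1550.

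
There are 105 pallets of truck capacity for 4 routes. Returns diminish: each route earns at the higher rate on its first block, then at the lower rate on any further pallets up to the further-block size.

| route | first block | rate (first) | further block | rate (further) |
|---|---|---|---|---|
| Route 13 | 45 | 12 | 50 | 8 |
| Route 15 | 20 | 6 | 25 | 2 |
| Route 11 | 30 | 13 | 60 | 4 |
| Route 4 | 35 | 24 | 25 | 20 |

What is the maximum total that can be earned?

1910

Rank every tier by rate: Route 4/tier1 24 > Route 4/tier2 20 > Route 11/tier1 13 > Route 13/tier1 12 > Route 13/tier2 8 > Route 15/tier1 6 > Route 11/tier2 4 > Route 15/tier2 2.
Fill Route 4 tier1 block (35 at 24) ; 70 left.
Fill Route 4 tier2 block (25 at 20) ; 45 left.
Route 11/tier1 (13): +30 ; 15 left.
Route 13 tier1 at 12: only 15 left, fill 15.
Total = 24×35 + 20×25 + 13×30 + 12×15 = 1910.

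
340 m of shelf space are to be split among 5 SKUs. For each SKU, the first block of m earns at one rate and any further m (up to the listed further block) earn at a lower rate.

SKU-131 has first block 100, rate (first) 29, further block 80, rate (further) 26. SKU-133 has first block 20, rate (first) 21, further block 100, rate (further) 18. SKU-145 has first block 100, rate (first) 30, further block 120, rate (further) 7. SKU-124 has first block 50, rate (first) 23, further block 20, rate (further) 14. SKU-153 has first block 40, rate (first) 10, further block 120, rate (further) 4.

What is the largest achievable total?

Rank every tier by rate: SKU-145/T1 30 > SKU-131/T1 29 > SKU-131/T2 26 > SKU-124/T1 23 > SKU-133/T1 21 > SKU-133/T2 18 > SKU-124/T2 14 > SKU-153/T1 10 > SKU-145/T2 7 > SKU-153/T2 4.
SKU-145 T1 at 30: fill all 100 — 240 left.
Fill SKU-131 T1 block (100 at 29) — 140 left.
SKU-131/T2 (26): +80 — 60 left.
SKU-124 T1 at 23: fill all 50 — 10 left.
10 remain; put them into SKU-133 T1 at 21.
Total = 30×100 + 29×100 + 26×80 + 23×50 + 21×10 = 9340.

9340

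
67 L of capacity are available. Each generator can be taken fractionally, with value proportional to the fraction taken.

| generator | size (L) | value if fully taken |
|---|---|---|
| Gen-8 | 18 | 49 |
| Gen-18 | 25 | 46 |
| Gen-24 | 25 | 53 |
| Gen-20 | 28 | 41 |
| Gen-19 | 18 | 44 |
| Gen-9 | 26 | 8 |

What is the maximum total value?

157.04

Rank by value-to-size ratio: Gen-8 49/18≈2.72, Gen-19 44/18≈2.44, Gen-24 53/25≈2.12, Gen-18 46/25≈1.84, Gen-20 41/28≈1.46, Gen-9 8/26≈0.308.
Take all of Gen-8 (18 L, value 49) → 49 L left.
All 18 L of Gen-19 fit (value 44) → 31 remain.
Gen-24: take in full, 25 L for value 53 → 6 left.
Only 6 L remain; take 6/25 of Gen-18 for value 46×6/25 = 11.04.
Total value = 157.04.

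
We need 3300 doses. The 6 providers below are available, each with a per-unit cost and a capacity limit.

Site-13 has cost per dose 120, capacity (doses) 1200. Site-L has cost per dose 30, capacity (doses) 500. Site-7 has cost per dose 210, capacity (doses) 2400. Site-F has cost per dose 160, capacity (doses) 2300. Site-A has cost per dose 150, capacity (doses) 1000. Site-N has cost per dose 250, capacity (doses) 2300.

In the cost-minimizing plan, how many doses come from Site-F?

600

Fill from the cheapest provider first.
Site-L (30): use full 500 → 2800 doses to go.
Take 1200 from Site-13 at 120 → need 1600 more.
Take 1000 from Site-A at 150 → need 600 more.
Site-F at 160: take 600 of its 2300 → requirement met.
Site-7, Site-N: unused.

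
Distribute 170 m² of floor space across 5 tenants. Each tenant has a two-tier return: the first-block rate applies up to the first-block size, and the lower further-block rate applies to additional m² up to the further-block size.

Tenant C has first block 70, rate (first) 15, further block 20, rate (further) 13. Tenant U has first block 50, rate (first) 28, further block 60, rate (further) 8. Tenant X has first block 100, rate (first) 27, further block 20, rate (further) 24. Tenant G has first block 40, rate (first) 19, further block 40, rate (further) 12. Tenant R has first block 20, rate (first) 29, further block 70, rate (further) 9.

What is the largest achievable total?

4680

Treat each block as its own option and order by rate: Tenant R/first 29 > Tenant U/first 28 > Tenant X/first 27 > Tenant X/second 24 > Tenant G/first 19 > Tenant C/first 15 > Tenant C/second 13 > Tenant G/second 12 > Tenant R/second 9 > Tenant U/second 8.
Tenant R first at 29: fill all 20 → 150 left.
Fill Tenant U first block (50 at 28) → 100 left.
Tenant X/first (27): +100 → 0 left.
Total = 29×20 + 28×50 + 27×100 = 4680.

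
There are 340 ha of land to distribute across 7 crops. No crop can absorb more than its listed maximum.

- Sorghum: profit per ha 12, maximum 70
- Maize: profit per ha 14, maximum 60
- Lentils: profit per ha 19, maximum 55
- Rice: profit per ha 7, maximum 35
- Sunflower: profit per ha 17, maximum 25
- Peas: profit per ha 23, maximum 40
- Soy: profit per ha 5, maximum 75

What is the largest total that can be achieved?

Order the crops by profit per ha: Peas 23 > Lentils 19 > Sunflower 17 > Maize 14 > Sorghum 12 > Rice 7 > Soy 5.
Peas takes 40 to reach its cap of 40 ; 300 left.
Lentils takes 55 to reach its cap of 55 ; 245 left.
Sunflower takes 25 to reach its cap of 25 ; 220 left.
Maize: +60 to 60 (cap) ; 160 left.
Sorghum: +70 to 70 (cap) ; 90 left.
Rice takes 35 to reach its cap of 35 ; 55 left.
Only 55 left; Soy takes them to reach 55.
Total = 12×70 + 14×60 + 19×55 + 7×35 + 17×25 + 23×40 + 5×55 = 4590.

4590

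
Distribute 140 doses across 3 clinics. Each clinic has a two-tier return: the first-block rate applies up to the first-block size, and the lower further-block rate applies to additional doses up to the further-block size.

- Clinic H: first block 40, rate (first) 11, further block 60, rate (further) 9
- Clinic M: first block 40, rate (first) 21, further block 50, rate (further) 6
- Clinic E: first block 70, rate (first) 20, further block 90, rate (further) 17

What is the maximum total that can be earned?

Treat each block as its own option and order by rate: Clinic M/T1 21 > Clinic E/T1 20 > Clinic E/T2 17 > Clinic H/T1 11 > Clinic H/T2 9 > Clinic M/T2 6.
Clinic M/T1 (21): +40 → 100 left.
Clinic E T1 at 20: fill all 70 → 30 left.
Clinic E T2 at 17: only 30 left, fill 30.
Total = 21×40 + 20×70 + 17×30 = 2750.

2750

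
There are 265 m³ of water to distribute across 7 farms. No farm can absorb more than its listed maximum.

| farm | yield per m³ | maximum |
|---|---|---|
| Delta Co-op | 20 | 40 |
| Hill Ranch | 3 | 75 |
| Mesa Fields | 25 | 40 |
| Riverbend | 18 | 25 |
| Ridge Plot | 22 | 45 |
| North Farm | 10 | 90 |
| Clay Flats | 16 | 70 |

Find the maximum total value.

Order the farms by yield per m³: Mesa Fields 25 > Ridge Plot 22 > Delta Co-op 20 > Riverbend 18 > Clay Flats 16 > North Farm 10 > Hill Ranch 3.
Mesa Fields takes 40 to reach its cap of 40 → 225 left.
Ridge Plot takes 45 to reach its cap of 45 → 180 left.
Give Delta Co-op 40 to hit its cap of 40 → 140 left.
Riverbend: +25 to 25 (cap) → 115 left.
Give Clay Flats 70 to hit its cap of 70 → 45 left.
Only 45 left; North Farm takes them to reach 45.
Total = 20×40 + 25×40 + 18×25 + 22×45 + 10×45 + 16×70 = 4810.

4810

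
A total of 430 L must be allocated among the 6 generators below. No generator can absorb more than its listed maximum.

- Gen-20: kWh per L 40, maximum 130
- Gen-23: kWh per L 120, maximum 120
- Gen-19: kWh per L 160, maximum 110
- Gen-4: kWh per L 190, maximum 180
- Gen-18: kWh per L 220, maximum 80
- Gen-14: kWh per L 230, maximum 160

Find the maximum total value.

Rank by kWh per L: Gen-14 230 > Gen-18 220 > Gen-4 190 > Gen-19 160 > Gen-23 120 > Gen-20 40.
Gen-14 takes 160 to reach its cap of 160 — 270 left.
Gen-18: +80 to 80 (cap) — 190 left.
Gen-4 takes 180 to reach its cap of 180 — 10 left.
Gen-19: +10 (room for 110) → 10. Pool exhausted.
Total = 160×10 + 190×180 + 220×80 + 230×160 = 90200.

90200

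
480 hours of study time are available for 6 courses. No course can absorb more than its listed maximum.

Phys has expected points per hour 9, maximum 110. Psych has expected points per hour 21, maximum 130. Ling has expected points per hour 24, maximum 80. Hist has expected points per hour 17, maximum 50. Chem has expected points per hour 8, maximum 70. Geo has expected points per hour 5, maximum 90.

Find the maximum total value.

Highest expected points per hour first: Ling 24 > Psych 21 > Hist 17 > Phys 9 > Chem 8 > Geo 5.
Ling takes 80 to reach its cap of 80 ; 400 left.
Psych: +130 to 130 (cap) ; 270 left.
Hist: +50 to 50 (cap) ; 220 left.
Give Phys 110 to hit its cap of 110 ; 110 left.
Give Chem 70 to hit its cap of 70 ; 40 left.
Geo has room for 90 but only 40 remain, so it gets 40.
Total = 9×110 + 21×130 + 24×80 + 17×50 + 8×70 + 5×40 = 7250.

7250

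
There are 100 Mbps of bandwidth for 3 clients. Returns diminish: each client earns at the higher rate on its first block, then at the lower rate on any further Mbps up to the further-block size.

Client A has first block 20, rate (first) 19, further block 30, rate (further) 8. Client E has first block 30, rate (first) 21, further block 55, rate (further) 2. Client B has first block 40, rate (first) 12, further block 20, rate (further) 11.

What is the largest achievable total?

1600

Order all 6 blocks by rate: Client E/T1 21 > Client A/T1 19 > Client B/T1 12 > Client B/T2 11 > Client A/T2 8 > Client E/T2 2.
Client E/T1 (21): +30 → 70 left.
Fill Client A T1 block (20 at 19) → 50 left.
Fill Client B T1 block (40 at 12) → 10 left.
10 remain; put them into Client B T2 at 11.
Total = 21×30 + 19×20 + 12×40 + 11×10 = 1600.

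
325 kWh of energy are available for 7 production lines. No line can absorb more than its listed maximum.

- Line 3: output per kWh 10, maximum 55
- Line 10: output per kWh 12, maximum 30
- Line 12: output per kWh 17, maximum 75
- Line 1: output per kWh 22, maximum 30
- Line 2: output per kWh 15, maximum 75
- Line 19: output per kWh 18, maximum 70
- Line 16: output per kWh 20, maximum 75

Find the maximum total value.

Order the production lines by output per kWh: Line 1 22 > Line 16 20 > Line 19 18 > Line 12 17 > Line 2 15 > Line 10 12 > Line 3 10.
Give Line 1 30 to hit its cap of 30 ; 295 left.
Line 16: +75 to 75 (cap) ; 220 left.
Line 19 takes 70 to reach its cap of 70 ; 150 left.
Give Line 12 75 to hit its cap of 75 ; 75 left.
Line 2 takes 75 to reach its cap of 75 ; 0 left.
Total = 17×75 + 22×30 + 15×75 + 18×70 + 20×75 = 5820.

5820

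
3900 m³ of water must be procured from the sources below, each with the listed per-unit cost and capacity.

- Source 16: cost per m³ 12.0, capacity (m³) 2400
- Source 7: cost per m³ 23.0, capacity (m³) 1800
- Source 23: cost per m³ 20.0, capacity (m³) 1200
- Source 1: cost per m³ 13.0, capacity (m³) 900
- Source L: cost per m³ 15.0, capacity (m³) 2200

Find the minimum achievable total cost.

49500

Fill from the cheapest source first.
Take 2400 from Source 16 at 12.0 — need 1500 more.
Take 900 from Source 1 at 13.0 — need 600 more.
Source L at 15.0: take 600 of its 2200 — requirement met.
Source 23, Source 7: unused.
Cost = 2400×12.0 + 900×13.0 + 600×15.0 = 49500.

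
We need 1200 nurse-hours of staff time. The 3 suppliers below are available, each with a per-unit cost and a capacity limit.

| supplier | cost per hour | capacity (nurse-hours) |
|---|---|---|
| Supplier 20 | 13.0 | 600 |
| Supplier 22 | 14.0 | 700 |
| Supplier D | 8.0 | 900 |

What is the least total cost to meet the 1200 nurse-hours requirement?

11100

Cheapest first:
Supplier D at 8.0: take all 900 nurse-hours ; 300 still needed.
Supplier 20 (13.0): take the remaining 300 ; done.
Supplier 22: unused.
Cost = 900×8.0 + 300×13.0 = 11100.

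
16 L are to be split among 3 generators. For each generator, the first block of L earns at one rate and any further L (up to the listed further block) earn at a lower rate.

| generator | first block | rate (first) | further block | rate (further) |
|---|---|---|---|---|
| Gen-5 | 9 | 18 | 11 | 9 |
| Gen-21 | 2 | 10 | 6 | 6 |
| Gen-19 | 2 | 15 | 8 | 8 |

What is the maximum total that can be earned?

Order all 6 blocks by rate: Gen-5/T1 18 > Gen-19/T1 15 > Gen-21/T1 10 > Gen-5/T2 9 > Gen-19/T2 8 > Gen-21/T2 6.
Gen-5/T1 (18): +9 — 7 left.
Fill Gen-19 T1 block (2 at 15) — 5 left.
Gen-21/T1 (10): +2 — 3 left.
3 remain; put them into Gen-5 T2 at 9.
Total = 18×9 + 15×2 + 10×2 + 9×3 = 239.

239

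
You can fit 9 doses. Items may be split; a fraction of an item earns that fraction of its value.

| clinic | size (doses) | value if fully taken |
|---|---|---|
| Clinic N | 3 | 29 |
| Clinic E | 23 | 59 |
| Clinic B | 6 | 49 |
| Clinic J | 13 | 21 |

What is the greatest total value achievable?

78

Best value per unit of size first: Clinic N 29/3≈9.67, Clinic B 49/6≈8.17, Clinic E 59/23≈2.57, Clinic J 21/13≈1.62.
Clinic N: take in full, 3 doses for value 29 ; 6 left.
All 6 doses of Clinic B fit (value 49) ; 0 remain.
Total value = 78.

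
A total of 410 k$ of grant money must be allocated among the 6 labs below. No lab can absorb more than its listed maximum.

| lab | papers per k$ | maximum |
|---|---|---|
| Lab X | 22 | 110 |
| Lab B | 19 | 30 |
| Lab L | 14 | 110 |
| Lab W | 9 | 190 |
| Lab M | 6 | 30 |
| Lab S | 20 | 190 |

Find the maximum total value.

Order the labs by papers per k$: Lab X 22 > Lab S 20 > Lab B 19 > Lab L 14 > Lab W 9 > Lab M 6.
Give Lab X 110 to hit its cap of 110 — 300 left.
Lab S takes 190 to reach its cap of 190 — 110 left.
Lab B takes 30 to reach its cap of 30 — 80 left.
Lab L has room for 110 but only 80 remain, so it gets 80.
Total = 22×110 + 19×30 + 14×80 + 20×190 = 7910.

7910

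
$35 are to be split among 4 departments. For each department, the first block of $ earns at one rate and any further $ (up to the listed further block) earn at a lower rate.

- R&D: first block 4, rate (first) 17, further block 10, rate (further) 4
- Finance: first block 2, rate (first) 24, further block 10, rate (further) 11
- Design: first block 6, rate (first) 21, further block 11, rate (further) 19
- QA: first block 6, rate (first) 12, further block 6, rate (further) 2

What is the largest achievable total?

Order all 8 blocks by rate: Finance/tier1 24 > Design/tier1 21 > Design/tier2 19 > R&D/tier1 17 > QA/tier1 12 > Finance/tier2 11 > R&D/tier2 4 > QA/tier2 2.
Finance tier1 at 24: fill all 2 — 33 left.
Design/tier1 (21): +6 — 27 left.
Design/tier2 (19): +11 — 16 left.
Fill R&D tier1 block (4 at 17) — 12 left.
QA/tier1 (12): +6 — 6 left.
Finance tier2 at 11: only 6 left, fill 6.
Total = 24×2 + 21×6 + 19×11 + 17×4 + 12×6 + 11×6 = 589.

589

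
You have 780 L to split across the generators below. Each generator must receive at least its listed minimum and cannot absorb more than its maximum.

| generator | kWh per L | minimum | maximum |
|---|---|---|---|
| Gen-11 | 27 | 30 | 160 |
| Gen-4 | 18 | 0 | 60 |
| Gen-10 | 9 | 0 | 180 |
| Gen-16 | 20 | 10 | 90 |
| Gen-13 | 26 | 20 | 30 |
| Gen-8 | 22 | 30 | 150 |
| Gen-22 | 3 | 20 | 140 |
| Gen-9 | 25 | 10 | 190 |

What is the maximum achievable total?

Meeting every minimum uses 30+0+0+10+20+30+20+10 = 120 L, leaving 660.
Highest kWh per L first: Gen-11 27 > Gen-13 26 > Gen-9 25 > Gen-8 22 > Gen-16 20 > Gen-4 18 > Gen-10 9 > Gen-22 3.
Gen-11 takes 130 more to reach its cap of 160 — 530 left.
Gen-13: +10 to 30 (cap) — 520 left.
Gen-9 takes 180 more to reach its cap of 190 — 340 left.
Gen-8 takes 120 more to reach its cap of 150 — 220 left.
Gen-16 takes 80 more to reach its cap of 90 — 140 left.
Give Gen-4 60 more to hit its cap of 60 — 80 left.
Gen-10 has room for 180 more but only 80 remain, so it gets 80.
Total = 27×160 + 18×60 + 9×80 + 20×90 + 26×30 + 22×150 + 3×20 + 25×190 = 16810.

16810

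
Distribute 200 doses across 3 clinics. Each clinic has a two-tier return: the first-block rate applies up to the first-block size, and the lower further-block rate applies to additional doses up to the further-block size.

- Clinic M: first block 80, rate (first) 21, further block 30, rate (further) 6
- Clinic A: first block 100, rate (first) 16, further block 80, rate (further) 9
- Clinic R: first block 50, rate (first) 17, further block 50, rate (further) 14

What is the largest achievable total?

Order all 6 blocks by rate: Clinic M/T1 21 > Clinic R/T1 17 > Clinic A/T1 16 > Clinic R/T2 14 > Clinic A/T2 9 > Clinic M/T2 6.
Clinic M T1 at 21: fill all 80 ; 120 left.
Fill Clinic R T1 block (50 at 17) ; 70 left.
70 remain; put them into Clinic A T1 at 16.
Total = 21×80 + 17×50 + 16×70 = 3650.

3650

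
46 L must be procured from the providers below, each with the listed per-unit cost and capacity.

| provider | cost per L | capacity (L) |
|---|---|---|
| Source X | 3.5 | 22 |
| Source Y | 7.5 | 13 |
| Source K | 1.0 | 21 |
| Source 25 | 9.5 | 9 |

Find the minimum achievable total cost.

Cheapest first:
Take 21 from Source K at 1.0 ; need 25 more.
Source X at 3.5: take all 22 L ; 3 still needed.
Take 3 from Source Y at 7.5 to finish.
Source 25: unused.
Cost = 21×1.0 + 22×3.5 + 3×7.5 = 120.5.

120.5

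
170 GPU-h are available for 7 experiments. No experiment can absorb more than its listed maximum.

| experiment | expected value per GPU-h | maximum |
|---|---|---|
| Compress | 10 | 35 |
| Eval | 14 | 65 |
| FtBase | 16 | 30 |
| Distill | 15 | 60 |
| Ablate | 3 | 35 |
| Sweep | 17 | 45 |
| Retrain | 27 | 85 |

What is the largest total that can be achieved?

Rank by expected value per GPU-h: Retrain 27 > Sweep 17 > FtBase 16 > Distill 15 > Eval 14 > Compress 10 > Ablate 3.
Retrain takes 85 to reach its cap of 85 → 85 left.
Give Sweep 45 to hit its cap of 45 → 40 left.
FtBase: +30 to 30 (cap) → 10 left.
Distill: +10 (room for 60) → 10. Pool exhausted.
Total = 16×30 + 15×10 + 17×45 + 27×85 = 3690.

3690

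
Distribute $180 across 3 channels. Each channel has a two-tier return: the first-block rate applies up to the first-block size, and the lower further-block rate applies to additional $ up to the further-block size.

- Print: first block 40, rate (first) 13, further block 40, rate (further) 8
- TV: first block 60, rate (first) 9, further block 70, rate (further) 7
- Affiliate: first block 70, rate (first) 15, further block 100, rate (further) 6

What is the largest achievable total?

Rank every tier by rate: Affiliate/T1 15 > Print/T1 13 > TV/T1 9 > Print/T2 8 > TV/T2 7 > Affiliate/T2 6.
Fill Affiliate T1 block (70 at 15) — 110 left.
Fill Print T1 block (40 at 13) — 70 left.
TV/T1 (9): +60 — 10 left.
Print/T2: +10 of 40 at 8; pool empty.
Total = 15×70 + 13×40 + 9×60 + 8×10 = 2190.

2190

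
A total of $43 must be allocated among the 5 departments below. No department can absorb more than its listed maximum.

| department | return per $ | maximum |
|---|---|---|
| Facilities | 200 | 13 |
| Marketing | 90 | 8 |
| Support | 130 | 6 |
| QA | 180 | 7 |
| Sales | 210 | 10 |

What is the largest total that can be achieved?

7370

Order the departments by return per $: Sales 210 > Facilities 200 > QA 180 > Support 130 > Marketing 90.
Give Sales 10 to hit its cap of 10 → 33 left.
Facilities takes 13 to reach its cap of 13 → 20 left.
Give QA 7 to hit its cap of 7 → 13 left.
Support: +6 to 6 (cap) → 7 left.
Only 7 left; Marketing takes them to reach 7.
Total = 200×13 + 90×7 + 130×6 + 180×7 + 210×10 = 7370.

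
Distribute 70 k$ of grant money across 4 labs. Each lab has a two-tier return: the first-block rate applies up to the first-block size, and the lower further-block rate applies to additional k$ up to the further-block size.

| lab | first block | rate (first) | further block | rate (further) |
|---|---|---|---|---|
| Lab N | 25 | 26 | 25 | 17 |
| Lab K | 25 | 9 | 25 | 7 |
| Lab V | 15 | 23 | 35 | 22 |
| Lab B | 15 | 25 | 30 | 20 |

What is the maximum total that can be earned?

1700

Treat each block as its own option and order by rate: Lab N/tier1 26 > Lab B/tier1 25 > Lab V/tier1 23 > Lab V/tier2 22 > Lab B/tier2 20 > Lab N/tier2 17 > Lab K/tier1 9 > Lab K/tier2 7.
Lab N tier1 at 26: fill all 25 — 45 left.
Lab B/tier1 (25): +15 — 30 left.
Lab V/tier1 (23): +15 — 15 left.
Lab V tier2 at 22: only 15 left, fill 15.
Total = 26×25 + 25×15 + 23×15 + 22×15 = 1700.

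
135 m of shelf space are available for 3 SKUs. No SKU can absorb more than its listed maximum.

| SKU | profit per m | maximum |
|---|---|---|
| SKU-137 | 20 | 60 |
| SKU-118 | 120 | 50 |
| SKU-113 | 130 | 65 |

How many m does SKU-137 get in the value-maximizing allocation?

20

Rank by profit per m: SKU-113 130 > SKU-118 120 > SKU-137 20.
SKU-113 takes 65 to reach its cap of 65 ; 70 left.
Give SKU-118 50 to hit its cap of 50 ; 20 left.
SKU-137: +20 (room for 60) → 20. Pool exhausted.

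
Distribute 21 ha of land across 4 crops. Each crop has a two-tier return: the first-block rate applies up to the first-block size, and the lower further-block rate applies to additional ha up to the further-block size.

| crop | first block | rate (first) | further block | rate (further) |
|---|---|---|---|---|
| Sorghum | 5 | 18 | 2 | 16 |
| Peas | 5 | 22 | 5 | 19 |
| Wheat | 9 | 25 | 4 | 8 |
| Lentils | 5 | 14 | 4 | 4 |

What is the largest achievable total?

Treat each block as its own option and order by rate: Wheat/T1 25 > Peas/T1 22 > Peas/T2 19 > Sorghum/T1 18 > Sorghum/T2 16 > Lentils/T1 14 > Wheat/T2 8 > Lentils/T2 4.
Fill Wheat T1 block (9 at 25) — 12 left.
Fill Peas T1 block (5 at 22) — 7 left.
Peas/T2 (19): +5 — 2 left.
Sorghum/T1: +2 of 5 at 18; pool empty.
Total = 25×9 + 22×5 + 19×5 + 18×2 = 466.

466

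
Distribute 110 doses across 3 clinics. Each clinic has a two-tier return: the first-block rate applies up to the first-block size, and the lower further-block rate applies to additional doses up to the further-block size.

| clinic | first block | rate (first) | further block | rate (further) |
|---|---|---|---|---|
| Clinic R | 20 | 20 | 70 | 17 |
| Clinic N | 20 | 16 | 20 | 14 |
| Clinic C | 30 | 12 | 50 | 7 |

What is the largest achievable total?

1910

Rank every tier by rate: Clinic R/T1 20 > Clinic R/T2 17 > Clinic N/T1 16 > Clinic N/T2 14 > Clinic C/T1 12 > Clinic C/T2 7.
Clinic R T1 at 20: fill all 20 → 90 left.
Clinic R/T2 (17): +70 → 20 left.
Clinic N T1 at 16: fill all 20 → 0 left.
Total = 20×20 + 17×70 + 16×20 = 1910.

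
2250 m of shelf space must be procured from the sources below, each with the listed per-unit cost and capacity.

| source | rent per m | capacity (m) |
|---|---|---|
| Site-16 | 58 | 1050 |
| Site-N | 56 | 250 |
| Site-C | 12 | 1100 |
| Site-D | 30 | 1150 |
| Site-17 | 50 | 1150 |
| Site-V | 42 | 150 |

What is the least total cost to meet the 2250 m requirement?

47700

Fill from the cheapest source first.
Site-C (12): use full 1100 — 1150 m to go.
Site-D (30): use full 1150 — 0 m to go.
Site-V, Site-17, Site-N, Site-16: unused.
Cost = 1100×12 + 1150×30 = 47700.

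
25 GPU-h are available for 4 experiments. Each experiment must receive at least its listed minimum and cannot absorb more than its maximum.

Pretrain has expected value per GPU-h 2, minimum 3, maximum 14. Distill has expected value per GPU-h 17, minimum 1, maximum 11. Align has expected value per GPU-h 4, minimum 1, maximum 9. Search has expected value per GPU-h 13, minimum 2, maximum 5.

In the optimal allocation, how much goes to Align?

6

Meeting every minimum uses 3+1+1+2 = 7 GPU-h, leaving 18.
Rank by expected value per GPU-h: Distill 17 > Search 13 > Align 4 > Pretrain 2.
Distill: +10 to 11 (cap) → 8 left.
Search takes 3 more to reach its cap of 5 → 5 left.
Align has room for 8 more but only 5 remain, so it gets 6.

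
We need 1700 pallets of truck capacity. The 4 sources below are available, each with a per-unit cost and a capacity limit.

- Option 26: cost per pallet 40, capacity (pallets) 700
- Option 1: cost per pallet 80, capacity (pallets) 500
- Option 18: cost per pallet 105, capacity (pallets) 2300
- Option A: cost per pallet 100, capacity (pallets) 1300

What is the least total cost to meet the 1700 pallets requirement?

118000

Fill from the cheapest source first.
Option 26 (40): use full 700 → 1000 pallets to go.
Take 500 from Option 1 at 80 → need 500 more.
Option A at 100: take 500 of its 1300 → requirement met.
Option 18: unused.
Cost = 700×40 + 500×80 + 500×100 = 118000.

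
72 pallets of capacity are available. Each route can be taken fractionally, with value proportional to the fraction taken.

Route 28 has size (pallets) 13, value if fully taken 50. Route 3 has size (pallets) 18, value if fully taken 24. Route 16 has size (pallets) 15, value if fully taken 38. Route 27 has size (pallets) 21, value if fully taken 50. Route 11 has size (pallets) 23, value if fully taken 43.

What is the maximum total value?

Best value per unit of size first: Route 28 50/13≈3.85, Route 16 38/15≈2.53, Route 27 50/21≈2.38, Route 11 43/23≈1.87, Route 3 24/18≈1.33.
Route 28: take in full, 13 pallets for value 50 → 59 left.
Take all of Route 16 (15 pallets, value 38) → 44 pallets left.
Route 27: take in full, 21 pallets for value 50 → 23 left.
Take all of Route 11 (23 pallets, value 43) → 0 pallets left.
Total value = 181.

181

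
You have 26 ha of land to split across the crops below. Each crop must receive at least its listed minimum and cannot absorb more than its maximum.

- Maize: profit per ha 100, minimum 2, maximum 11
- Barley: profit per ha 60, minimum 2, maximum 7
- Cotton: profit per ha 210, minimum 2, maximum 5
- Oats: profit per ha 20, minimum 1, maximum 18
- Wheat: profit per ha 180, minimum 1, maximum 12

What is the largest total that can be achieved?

3950

Meeting every minimum uses 2+2+2+1+1 = 8 ha, leaving 18.
Order the crops by profit per ha: Cotton 210 > Wheat 180 > Maize 100 > Barley 60 > Oats 20.
Cotton takes 3 more to reach its cap of 5 ; 15 left.
Wheat takes 11 more to reach its cap of 12 ; 4 left.
Maize: +4 (room for 9) → 6. Pool exhausted.
Total = 100×6 + 60×2 + 210×5 + 20×1 + 180×12 = 3950.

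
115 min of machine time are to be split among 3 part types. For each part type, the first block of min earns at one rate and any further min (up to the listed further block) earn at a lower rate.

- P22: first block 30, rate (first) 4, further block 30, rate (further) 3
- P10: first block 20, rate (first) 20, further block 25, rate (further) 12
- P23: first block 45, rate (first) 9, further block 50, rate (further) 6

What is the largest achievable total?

Rank every tier by rate: P10/T1 20 > P10/T2 12 > P23/T1 9 > P23/T2 6 > P22/T1 4 > P22/T2 3.
P10/T1 (20): +20 ; 95 left.
Fill P10 T2 block (25 at 12) ; 70 left.
P23 T1 at 9: fill all 45 ; 25 left.
P23/T2: +25 of 50 at 6; pool empty.
Total = 20×20 + 12×25 + 9×45 + 6×25 = 1255.

1255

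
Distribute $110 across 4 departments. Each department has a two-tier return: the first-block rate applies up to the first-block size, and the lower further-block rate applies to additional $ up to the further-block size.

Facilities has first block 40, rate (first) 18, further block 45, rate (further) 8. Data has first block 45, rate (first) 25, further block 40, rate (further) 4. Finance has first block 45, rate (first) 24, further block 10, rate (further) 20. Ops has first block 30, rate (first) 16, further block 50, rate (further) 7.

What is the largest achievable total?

2585

Treat each block as its own option and order by rate: Data/first 25 > Finance/first 24 > Finance/second 20 > Facilities/first 18 > Ops/first 16 > Facilities/second 8 > Ops/second 7 > Data/second 4.
Fill Data first block (45 at 25) → 65 left.
Finance first at 24: fill all 45 → 20 left.
Finance/second (20): +10 → 10 left.
10 remain; put them into Facilities first at 18.
Total = 25×45 + 24×45 + 20×10 + 18×10 = 2585.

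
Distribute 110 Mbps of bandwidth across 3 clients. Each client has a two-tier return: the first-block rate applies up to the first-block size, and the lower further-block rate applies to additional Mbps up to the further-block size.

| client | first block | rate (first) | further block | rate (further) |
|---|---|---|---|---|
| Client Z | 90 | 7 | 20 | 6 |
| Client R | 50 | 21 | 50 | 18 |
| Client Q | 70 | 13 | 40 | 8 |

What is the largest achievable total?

Treat each block as its own option and order by rate: Client R/tier1 21 > Client R/tier2 18 > Client Q/tier1 13 > Client Q/tier2 8 > Client Z/tier1 7 > Client Z/tier2 6.
Client R/tier1 (21): +50 ; 60 left.
Client R tier2 at 18: fill all 50 ; 10 left.
Client Q tier1 at 13: only 10 left, fill 10.
Total = 21×50 + 18×50 + 13×10 = 2080.

2080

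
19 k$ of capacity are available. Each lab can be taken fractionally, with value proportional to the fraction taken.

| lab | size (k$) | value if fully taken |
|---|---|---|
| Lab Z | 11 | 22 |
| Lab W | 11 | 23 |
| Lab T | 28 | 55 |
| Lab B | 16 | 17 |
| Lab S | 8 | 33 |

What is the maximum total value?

Rank by value-to-size ratio: Lab S 33/8≈4.12, Lab W 23/11≈2.09, Lab Z 22/11≈2, Lab T 55/28≈1.96, Lab B 17/16≈1.06.
Take all of Lab S (8 k$, value 33) → 11 k$ left.
All 11 k$ of Lab W fit (value 23) → 0 remain.
Total value = 56.

56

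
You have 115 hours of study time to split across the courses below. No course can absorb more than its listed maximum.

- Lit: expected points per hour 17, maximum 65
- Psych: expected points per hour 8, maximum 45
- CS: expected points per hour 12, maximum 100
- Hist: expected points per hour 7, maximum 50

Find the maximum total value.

1705

Order the courses by expected points per hour: Lit 17 > CS 12 > Psych 8 > Hist 7.
Lit takes 65 to reach its cap of 65 — 50 left.
Only 50 left; CS takes them to reach 50.
Total = 17×65 + 12×50 = 1705.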